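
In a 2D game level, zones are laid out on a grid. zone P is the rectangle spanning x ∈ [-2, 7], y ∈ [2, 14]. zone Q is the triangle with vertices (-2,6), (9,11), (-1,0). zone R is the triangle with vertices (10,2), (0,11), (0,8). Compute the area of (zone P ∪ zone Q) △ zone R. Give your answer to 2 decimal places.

|zone P ∪ zone Q| = 111.4424.
|(zone P ∪ zone Q) ∩ zone R| = 13.65.
|(zone P ∪ zone Q) △ zone R| = 111.4424 + 15 − 27.3 = 99.14.

99.14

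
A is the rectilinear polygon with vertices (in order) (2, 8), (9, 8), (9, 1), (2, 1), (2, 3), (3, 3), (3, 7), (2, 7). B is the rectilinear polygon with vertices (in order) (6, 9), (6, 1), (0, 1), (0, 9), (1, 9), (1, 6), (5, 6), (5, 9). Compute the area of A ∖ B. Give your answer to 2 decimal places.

26.00

|A| = 45, |A∩B| = 19.
|A ∖ B| = |A| − |A∩B| = 45 − 19 = 26.00.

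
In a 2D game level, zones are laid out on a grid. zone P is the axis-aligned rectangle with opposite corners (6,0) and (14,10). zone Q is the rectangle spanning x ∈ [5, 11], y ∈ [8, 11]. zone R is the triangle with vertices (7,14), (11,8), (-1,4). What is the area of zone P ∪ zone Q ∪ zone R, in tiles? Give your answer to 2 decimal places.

By inclusion–exclusion:
Individual areas: |zone P| = 80, |zone Q| = 18, |zone R| = 44.
|zone P∩zone Q|: x∈[6,11], y∈[8,10] → 5·2 = 10.
|zone P∩zone R| = 12.8333.
|zone Q∩zone R| = 15.
|zone P∩zone Q∩zone R| = 8.6667.
|zone P ∪ zone Q ∪ zone R| = 142 − 37.8333 + 8.6667 = 112.83.

112.83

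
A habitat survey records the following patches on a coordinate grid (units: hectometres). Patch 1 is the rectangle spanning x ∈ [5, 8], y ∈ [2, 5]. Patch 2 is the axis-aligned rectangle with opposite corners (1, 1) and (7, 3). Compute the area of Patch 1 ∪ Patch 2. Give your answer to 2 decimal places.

19.00

By inclusion–exclusion:
Individual areas: |Patch 1| = 9, |Patch 2| = 12.
|Patch 1∩Patch 2|: x∈[5,7], y∈[2,3] → 2·1 = 2.
|Patch 1 ∪ Patch 2| = 21 − 2 = 19.00.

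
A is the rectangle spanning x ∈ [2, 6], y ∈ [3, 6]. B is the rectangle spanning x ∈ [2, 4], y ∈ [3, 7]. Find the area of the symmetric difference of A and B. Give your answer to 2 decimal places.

|A∩B|: x∈[2,4], y∈[3,6] → 2·3 = 6.
|A △ B| = |A| + |B| − 2·|A∩B| = 12 + 8 − 12 = 8.00.

8.00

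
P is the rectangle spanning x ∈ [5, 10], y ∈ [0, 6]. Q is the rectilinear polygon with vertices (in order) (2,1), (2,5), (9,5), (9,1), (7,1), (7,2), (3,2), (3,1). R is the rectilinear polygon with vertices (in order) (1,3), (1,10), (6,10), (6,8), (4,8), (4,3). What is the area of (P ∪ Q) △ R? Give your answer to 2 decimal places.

|P ∪ Q| = 40.
|(P ∪ Q) ∩ R| = 4.
|(P ∪ Q) △ R| = 40 + 25 − 8 = 57.00.

57.00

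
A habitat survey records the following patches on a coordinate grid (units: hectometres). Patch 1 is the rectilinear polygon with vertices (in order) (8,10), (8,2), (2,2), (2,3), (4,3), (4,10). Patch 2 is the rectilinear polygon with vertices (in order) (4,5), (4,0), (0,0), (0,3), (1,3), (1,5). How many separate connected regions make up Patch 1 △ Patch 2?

1

Patch 1 △ Patch 2 is a single connected region.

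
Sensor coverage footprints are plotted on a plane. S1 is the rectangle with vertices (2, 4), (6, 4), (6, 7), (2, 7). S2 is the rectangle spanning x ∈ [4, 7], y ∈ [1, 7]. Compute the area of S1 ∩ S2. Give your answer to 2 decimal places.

|S1∩S2|: x∈[4,6], y∈[4,7] → 2·3 = 6.

6.00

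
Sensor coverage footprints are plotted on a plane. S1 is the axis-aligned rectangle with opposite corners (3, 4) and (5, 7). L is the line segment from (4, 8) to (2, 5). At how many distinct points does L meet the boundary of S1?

The segment meets the boundary at (3,6.5), (3.333,7).

2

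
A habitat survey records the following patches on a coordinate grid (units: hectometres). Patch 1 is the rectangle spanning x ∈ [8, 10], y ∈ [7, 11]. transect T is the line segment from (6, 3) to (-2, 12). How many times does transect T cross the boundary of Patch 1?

0

The segment lies entirely outside Patch 1 and never meets its boundary.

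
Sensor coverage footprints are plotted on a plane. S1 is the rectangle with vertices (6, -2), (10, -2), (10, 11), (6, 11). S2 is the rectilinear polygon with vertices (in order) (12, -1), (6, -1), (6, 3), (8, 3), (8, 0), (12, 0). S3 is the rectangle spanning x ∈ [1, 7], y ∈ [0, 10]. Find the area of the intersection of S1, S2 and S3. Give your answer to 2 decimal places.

The intersection is the polygon with vertices (6,3), (7,3), (7,0), (6,0).
By the shoelace formula its area is 3.00.

3.00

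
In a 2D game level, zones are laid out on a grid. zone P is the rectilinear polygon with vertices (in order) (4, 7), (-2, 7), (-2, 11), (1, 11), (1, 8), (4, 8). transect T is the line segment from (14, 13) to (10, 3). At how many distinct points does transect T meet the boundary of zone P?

0

The segment lies entirely outside zone P and never meets its boundary.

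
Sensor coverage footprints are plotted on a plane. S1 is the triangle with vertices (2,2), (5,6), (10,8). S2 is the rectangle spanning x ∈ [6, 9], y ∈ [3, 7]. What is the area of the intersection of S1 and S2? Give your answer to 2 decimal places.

The intersection is the polygon with vertices (7.5,7), (8.667,7), (6,5), (6,6.4).
By the shoelace formula its area is 2.22.

2.22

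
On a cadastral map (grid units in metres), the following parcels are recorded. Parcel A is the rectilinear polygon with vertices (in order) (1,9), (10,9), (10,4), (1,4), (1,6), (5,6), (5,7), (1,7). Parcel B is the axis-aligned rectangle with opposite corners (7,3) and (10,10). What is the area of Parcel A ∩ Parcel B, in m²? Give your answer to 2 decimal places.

The intersection is the polygon with vertices (10,9), (10,4), (7,4), (7,9).
By the shoelace formula its area is 15.00.

15.00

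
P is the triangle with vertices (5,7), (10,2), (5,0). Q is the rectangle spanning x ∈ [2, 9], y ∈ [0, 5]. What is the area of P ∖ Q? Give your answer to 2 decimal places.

|P| = 17.5, |P∩Q| = 14.8.
|P ∖ Q| = |P| − |P∩Q| = 17.5 − 14.8 = 2.70.

2.70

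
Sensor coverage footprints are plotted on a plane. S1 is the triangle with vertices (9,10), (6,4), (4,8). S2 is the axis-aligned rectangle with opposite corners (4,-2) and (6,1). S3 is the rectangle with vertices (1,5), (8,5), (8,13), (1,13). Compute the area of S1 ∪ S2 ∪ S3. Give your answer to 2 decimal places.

63.30

By inclusion–exclusion:
Individual areas: |S1| = 12, |S2| = 6, |S3| = 56.
|S1∩S2| = 0.
|S1∩S3| = 10.7.
|S2∩S3| = 0 (no overlap).
|S1∩S2∩S3| = 0.
|S1 ∪ S2 ∪ S3| = 74 − 10.7 + 0 = 63.30.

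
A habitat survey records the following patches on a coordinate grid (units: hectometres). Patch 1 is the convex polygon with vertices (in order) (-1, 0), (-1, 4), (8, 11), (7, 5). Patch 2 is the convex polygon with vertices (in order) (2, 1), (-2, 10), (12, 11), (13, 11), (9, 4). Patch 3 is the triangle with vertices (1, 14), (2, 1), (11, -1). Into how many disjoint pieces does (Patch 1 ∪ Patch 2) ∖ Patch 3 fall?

2

(Patch 1 ∪ Patch 2) ∖ Patch 3 splits into 2 disjoint pieces (area 23.3966, area 37.2525).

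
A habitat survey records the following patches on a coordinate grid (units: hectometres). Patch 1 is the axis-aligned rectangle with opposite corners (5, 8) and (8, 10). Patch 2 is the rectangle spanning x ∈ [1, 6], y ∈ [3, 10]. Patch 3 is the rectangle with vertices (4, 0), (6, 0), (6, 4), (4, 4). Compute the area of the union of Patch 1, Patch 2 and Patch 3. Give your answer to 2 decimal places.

45.00

By inclusion–exclusion:
Individual areas: |Patch 1| = 6, |Patch 2| = 35, |Patch 3| = 8.
|Patch 1∩Patch 2|: x∈[5,6], y∈[8,10] → 1·2 = 2.
|Patch 1∩Patch 3| = 0 (no overlap).
|Patch 2∩Patch 3|: x∈[4,6], y∈[3,4] → 2·1 = 2.
|Patch 1∩Patch 2∩Patch 3| = 0.
|Patch 1 ∪ Patch 2 ∪ Patch 3| = 49 − 4 + 0 = 45.00.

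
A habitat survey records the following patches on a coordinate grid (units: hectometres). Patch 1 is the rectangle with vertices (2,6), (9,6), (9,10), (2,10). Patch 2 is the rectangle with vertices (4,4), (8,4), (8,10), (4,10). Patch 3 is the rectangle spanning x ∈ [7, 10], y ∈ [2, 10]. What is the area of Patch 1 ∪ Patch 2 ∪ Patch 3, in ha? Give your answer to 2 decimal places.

By inclusion–exclusion:
Individual areas: |Patch 1| = 28, |Patch 2| = 24, |Patch 3| = 24.
|Patch 1∩Patch 2|: x∈[4,8], y∈[6,10] → 4·4 = 16.
|Patch 1∩Patch 3|: x∈[7,9], y∈[6,10] → 2·4 = 8.
|Patch 2∩Patch 3|: x∈[7,8], y∈[4,10] → 1·6 = 6.
|Patch 1∩Patch 2∩Patch 3| = 4.
|Patch 1 ∪ Patch 2 ∪ Patch 3| = 76 − 30 + 4 = 50.00.

50.00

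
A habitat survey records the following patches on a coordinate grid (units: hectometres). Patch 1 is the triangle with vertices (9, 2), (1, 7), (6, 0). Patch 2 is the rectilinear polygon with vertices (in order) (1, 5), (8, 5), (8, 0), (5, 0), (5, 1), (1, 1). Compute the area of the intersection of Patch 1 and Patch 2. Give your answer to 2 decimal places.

The intersection is the polygon with vertices (8,2.625), (8,1.333), (6,0), (2.429,5), (4.2,5).
By the shoelace formula its area is 13.08.

13.08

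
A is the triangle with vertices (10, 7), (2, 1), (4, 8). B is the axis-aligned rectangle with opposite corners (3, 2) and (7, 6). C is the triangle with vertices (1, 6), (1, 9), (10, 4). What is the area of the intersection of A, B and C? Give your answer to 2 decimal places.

The intersection is the polygon with vertices (3.429,6), (6.4,6), (7,5.667), (7,4.75), (6.914,4.686), (3.284,5.492).
By the shoelace formula its area is 3.28.

3.28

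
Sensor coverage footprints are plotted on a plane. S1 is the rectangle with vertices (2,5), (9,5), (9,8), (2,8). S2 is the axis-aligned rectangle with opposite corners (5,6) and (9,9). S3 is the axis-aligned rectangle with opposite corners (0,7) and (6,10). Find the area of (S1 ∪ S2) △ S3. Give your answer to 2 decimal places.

|S1 ∪ S2| = 25.
|(S1 ∪ S2) ∩ S3| = 5.
|(S1 ∪ S2) △ S3| = 25 + 18 − 10 = 33.00.

33.00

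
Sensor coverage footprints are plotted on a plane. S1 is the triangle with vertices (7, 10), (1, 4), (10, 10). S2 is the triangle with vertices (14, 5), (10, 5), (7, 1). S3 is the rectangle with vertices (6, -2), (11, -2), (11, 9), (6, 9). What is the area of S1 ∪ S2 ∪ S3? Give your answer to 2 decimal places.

64.49

By inclusion–exclusion:
Individual areas: |S1| = 9, |S2| = 8, |S3| = 55.
|S1∩S2| = 0.
|S1∩S3| = 2.0833.
|S2∩S3| = 5.4286.
|S1∩S2∩S3| = 0.
|S1 ∪ S2 ∪ S3| = 72 − 7.5119 + 0 = 64.49.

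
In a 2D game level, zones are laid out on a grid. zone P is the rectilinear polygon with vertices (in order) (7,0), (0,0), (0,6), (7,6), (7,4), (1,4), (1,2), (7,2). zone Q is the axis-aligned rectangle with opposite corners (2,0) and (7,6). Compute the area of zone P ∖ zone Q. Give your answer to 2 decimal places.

|zone P| = 30, |zone P∩zone Q| = 20.
|zone P ∖ zone Q| = |zone P| − |zone P∩zone Q| = 30 − 20 = 10.00.

10.00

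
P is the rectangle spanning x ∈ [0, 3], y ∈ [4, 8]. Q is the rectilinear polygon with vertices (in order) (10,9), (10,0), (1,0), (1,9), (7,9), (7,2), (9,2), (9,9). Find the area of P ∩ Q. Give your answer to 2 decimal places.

The intersection is the polygon with vertices (3,8), (3,4), (1,4), (1,8).
By the shoelace formula its area is 8.00.

8.00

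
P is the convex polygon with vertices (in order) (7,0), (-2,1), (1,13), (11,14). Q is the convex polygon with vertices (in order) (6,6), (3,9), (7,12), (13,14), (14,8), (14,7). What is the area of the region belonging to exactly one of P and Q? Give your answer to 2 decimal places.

|P| = 123.5, |Q| = 56.5, |P∩Q| = 30.6165.
|P △ Q| = |P| + |Q| − 2·|P∩Q| = 123.5 + 56.5 − 61.2329 = 118.77.

118.77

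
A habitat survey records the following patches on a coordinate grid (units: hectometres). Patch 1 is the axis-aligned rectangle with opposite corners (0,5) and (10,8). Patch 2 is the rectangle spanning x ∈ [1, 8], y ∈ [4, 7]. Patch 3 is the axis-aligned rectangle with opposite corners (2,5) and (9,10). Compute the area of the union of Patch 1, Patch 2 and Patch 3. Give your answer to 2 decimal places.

By inclusion–exclusion:
Individual areas: |Patch 1| = 30, |Patch 2| = 21, |Patch 3| = 35.
|Patch 1∩Patch 2|: x∈[1,8], y∈[5,7] → 7·2 = 14.
|Patch 1∩Patch 3|: x∈[2,9], y∈[5,8] → 7·3 = 21.
|Patch 2∩Patch 3|: x∈[2,8], y∈[5,7] → 6·2 = 12.
|Patch 1∩Patch 2∩Patch 3| = 12.
|Patch 1 ∪ Patch 2 ∪ Patch 3| = 86 − 47 + 12 = 51.00.

51.00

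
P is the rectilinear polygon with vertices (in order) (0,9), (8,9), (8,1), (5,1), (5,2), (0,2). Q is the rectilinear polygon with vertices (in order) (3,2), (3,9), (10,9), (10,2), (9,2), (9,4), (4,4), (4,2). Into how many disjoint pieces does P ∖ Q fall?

2

P ∖ Q splits into 2 disjoint pieces (area 21, area 11).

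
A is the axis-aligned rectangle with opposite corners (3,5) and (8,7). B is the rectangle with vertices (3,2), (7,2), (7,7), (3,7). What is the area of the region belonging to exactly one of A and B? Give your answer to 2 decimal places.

14.00

|A∩B|: x∈[3,7], y∈[5,7] → 4·2 = 8.
|A △ B| = |A| + |B| − 2·|A∩B| = 10 + 20 − 16 = 14.00.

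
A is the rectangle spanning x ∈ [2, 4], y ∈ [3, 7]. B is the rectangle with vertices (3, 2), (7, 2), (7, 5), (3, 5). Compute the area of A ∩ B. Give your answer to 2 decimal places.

2.00

|A∩B|: x∈[3,4], y∈[3,5] → 1·2 = 2.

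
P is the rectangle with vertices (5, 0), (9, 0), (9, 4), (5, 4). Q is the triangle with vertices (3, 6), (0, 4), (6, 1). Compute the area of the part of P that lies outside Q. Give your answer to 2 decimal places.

15.42

|P| = 16, |P∩Q| = 0.5833.
|P ∖ Q| = |P| − |P∩Q| = 16 − 0.5833 = 15.42.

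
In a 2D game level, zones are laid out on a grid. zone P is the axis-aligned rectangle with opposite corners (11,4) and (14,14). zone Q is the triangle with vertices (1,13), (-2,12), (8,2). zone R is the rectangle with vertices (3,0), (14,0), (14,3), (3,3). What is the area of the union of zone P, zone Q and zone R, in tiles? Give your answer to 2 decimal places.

82.82

By inclusion–exclusion:
Individual areas: |zone P| = 30, |zone Q| = 20, |zone R| = 33.
|zone P∩zone Q| = 0.
|zone P∩zone R| = 0 (no overlap).
|zone Q∩zone R| = 0.1818.
|zone P∩zone Q∩zone R| = 0.
|zone P ∪ zone Q ∪ zone R| = 83 − 0.1818 + 0 = 82.82.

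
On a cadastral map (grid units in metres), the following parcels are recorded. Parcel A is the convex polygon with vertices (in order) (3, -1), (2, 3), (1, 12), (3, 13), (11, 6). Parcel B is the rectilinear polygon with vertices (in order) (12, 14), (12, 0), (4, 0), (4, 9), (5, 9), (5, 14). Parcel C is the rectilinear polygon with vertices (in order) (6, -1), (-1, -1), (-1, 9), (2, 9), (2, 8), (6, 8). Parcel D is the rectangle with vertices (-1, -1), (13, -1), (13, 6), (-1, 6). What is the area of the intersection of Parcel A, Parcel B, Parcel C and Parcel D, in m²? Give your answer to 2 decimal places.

10.49

The intersection is the polygon with vertices (4,0), (4,6), (6,6), (6,1.625), (4.143,0).
By the shoelace formula its area is 10.49.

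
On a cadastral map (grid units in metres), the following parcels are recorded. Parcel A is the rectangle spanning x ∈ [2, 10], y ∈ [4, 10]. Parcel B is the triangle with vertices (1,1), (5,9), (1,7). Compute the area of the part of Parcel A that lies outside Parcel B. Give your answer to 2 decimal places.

|Parcel A| = 48, |Parcel A∩Parcel B| = 6.5.
|Parcel A ∖ Parcel B| = |Parcel A| − |Parcel A∩Parcel B| = 48 − 6.5 = 41.50.

41.50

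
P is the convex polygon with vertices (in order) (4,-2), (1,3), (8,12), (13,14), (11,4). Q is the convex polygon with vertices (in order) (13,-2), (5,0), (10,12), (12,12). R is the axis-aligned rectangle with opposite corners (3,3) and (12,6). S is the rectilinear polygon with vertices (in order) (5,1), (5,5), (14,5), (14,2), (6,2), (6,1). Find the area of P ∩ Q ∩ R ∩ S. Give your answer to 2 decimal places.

The intersection is the polygon with vertices (6.25,3), (7.083,5), (11.2,5), (11,4), (9.833,3).
By the shoelace formula its area is 8.18.

8.18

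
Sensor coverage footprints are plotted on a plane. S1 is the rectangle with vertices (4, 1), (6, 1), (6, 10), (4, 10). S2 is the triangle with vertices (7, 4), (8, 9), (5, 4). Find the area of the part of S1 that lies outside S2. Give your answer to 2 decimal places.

17.17

|S1| = 18, |S1∩S2| = 0.8333.
|S1 ∖ S2| = |S1| − |S1∩S2| = 18 − 0.8333 = 17.17.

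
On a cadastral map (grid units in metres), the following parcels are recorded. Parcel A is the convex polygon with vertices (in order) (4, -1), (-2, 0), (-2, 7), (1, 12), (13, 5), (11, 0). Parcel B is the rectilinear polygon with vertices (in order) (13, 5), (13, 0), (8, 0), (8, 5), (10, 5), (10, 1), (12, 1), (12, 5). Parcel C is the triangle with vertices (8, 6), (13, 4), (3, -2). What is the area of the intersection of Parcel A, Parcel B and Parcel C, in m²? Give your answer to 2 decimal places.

7.21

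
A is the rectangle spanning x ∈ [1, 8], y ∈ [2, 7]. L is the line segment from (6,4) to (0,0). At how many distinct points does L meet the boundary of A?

The segment meets the boundary at (3,2).

1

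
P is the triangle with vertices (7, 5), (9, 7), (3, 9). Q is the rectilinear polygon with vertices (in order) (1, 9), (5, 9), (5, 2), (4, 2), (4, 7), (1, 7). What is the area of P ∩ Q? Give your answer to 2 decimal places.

The intersection is the polygon with vertices (5,8.333), (5,7), (3,9).
By the shoelace formula its area is 1.33.

1.33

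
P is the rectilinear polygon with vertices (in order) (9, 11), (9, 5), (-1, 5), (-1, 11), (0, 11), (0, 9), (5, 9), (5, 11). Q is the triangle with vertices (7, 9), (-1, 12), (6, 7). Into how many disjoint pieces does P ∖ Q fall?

P ∖ Q is a single connected region.

1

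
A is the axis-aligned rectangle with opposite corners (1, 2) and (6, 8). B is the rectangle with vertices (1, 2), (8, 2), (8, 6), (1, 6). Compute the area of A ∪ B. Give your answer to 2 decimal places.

By inclusion–exclusion:
Individual areas: |A| = 30, |B| = 28.
|A∩B|: x∈[1,6], y∈[2,6] → 5·4 = 20.
|A ∪ B| = 58 − 20 = 38.00.

38.00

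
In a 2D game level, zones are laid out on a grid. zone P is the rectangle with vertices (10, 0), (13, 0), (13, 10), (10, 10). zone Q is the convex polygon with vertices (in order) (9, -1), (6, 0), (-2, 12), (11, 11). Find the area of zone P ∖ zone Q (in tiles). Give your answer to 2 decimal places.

27.92

|zone P| = 30, |zone P∩zone Q| = 2.0833.
|zone P ∖ zone Q| = |zone P| − |zone P∩zone Q| = 30 − 2.0833 = 27.92.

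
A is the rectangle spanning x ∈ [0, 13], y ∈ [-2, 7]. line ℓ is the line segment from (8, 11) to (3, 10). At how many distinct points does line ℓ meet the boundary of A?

The segment lies entirely outside A and never meets its boundary.

0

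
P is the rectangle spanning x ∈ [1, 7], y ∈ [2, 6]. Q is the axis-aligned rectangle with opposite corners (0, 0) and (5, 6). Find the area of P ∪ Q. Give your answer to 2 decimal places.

38.00

By inclusion–exclusion:
Individual areas: |P| = 24, |Q| = 30.
|P∩Q|: x∈[1,5], y∈[2,6] → 4·4 = 16.
|P ∪ Q| = 54 − 16 = 38.00.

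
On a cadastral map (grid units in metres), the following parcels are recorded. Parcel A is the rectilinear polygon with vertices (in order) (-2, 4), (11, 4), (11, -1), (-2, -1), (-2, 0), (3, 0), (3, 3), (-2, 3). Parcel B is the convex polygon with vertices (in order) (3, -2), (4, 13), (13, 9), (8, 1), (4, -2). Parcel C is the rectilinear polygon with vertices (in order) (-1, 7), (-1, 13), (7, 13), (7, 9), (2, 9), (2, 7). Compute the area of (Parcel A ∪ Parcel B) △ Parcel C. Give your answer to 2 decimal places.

126.45

|Parcel A ∪ Parcel B| = 109.5208.
|(Parcel A ∪ Parcel B) ∩ Parcel C| = 10.5333.
|(Parcel A ∪ Parcel B) △ Parcel C| = 109.5208 + 38 − 21.0667 = 126.45.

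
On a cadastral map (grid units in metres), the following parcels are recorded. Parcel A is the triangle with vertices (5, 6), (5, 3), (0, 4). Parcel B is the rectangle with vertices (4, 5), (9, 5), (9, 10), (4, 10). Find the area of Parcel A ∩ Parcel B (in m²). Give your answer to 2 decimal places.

The intersection is the polygon with vertices (5,5), (4,5), (4,5.6), (5,6).
By the shoelace formula its area is 0.80.

0.80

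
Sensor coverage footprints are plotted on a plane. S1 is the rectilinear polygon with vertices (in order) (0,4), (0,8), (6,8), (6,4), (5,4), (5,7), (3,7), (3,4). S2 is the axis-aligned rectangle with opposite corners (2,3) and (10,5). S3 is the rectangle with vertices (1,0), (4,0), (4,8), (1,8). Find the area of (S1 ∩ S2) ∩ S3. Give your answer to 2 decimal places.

The region (S1 ∩ S2) ∩ S3 is the polygon with vertices (2,4), (2,5), (3,5), (3,4).
By the shoelace formula its area is 1.00.

1.00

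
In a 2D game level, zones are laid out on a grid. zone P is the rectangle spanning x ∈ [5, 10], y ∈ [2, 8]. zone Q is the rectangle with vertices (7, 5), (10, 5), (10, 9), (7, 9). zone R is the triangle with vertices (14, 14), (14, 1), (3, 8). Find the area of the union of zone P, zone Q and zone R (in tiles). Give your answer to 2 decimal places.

87.18

By inclusion–exclusion:
Individual areas: |zone P| = 30, |zone Q| = 12, |zone R| = 71.5.
|zone P∩zone Q|: x∈[7,10], y∈[5,8] → 3·3 = 9.
|zone P∩zone R| = 14.3182.
|zone Q∩zone R| = 11.8377.
|zone P∩zone Q∩zone R| = 8.8377.
|zone P ∪ zone Q ∪ zone R| = 113.5 − 35.1558 + 8.8377 = 87.18.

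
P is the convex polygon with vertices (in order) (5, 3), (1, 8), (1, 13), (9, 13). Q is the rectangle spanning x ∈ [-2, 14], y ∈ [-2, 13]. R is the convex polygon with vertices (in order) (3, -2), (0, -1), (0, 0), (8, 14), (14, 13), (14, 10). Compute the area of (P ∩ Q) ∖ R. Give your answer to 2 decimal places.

|P ∩ Q| = 50.
|(P ∩ Q) ∩ R| = 20.3497.
|(P ∩ Q) ∖ R| = 50 − 20.3497 = 29.65.

29.65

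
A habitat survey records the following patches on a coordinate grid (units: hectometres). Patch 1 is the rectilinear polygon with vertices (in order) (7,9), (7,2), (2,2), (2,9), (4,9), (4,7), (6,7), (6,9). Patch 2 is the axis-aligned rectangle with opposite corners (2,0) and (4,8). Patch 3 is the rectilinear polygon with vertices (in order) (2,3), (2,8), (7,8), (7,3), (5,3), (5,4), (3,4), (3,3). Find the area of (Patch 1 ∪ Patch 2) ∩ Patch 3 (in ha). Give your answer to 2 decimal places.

21.00

|Patch 1 ∪ Patch 2| = 35.
|(Patch 1 ∪ Patch 2) ∩ Patch 3| = 21.00.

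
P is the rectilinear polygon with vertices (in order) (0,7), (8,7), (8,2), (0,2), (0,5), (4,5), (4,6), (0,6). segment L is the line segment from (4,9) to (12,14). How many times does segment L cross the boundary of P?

The segment lies entirely outside P and never meets its boundary.

0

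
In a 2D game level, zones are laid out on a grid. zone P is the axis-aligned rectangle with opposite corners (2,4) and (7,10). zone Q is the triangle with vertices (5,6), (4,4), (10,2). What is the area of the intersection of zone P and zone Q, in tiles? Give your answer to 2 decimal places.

The intersection is the polygon with vertices (7,4), (4,4), (5,6), (7,4.4).
By the shoelace formula its area is 3.40.

3.40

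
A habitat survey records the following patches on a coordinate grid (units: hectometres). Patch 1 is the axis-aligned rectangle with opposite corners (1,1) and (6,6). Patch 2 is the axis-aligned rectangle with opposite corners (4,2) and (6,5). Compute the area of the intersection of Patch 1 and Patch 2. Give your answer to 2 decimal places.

|Patch 1∩Patch 2|: x∈[4,6], y∈[2,5] → 2·3 = 6.

6.00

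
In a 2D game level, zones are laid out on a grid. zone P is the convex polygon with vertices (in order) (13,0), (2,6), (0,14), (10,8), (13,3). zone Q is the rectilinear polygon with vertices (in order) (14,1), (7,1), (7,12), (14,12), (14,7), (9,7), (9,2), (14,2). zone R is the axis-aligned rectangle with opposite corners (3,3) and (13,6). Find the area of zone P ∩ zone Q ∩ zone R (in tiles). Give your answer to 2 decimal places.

5.93

The intersection is the polygon with vertices (7,6), (9,6), (9,3), (7.5,3), (7,3.273).
By the shoelace formula its area is 5.93.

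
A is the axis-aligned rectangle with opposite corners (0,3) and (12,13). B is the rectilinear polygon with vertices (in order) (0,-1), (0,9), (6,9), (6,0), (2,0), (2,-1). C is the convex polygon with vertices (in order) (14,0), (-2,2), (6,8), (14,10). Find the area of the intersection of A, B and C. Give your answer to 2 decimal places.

16.50

The intersection is the polygon with vertices (6,3), (0,3), (0,3.5), (6,8).
By the shoelace formula its area is 16.50.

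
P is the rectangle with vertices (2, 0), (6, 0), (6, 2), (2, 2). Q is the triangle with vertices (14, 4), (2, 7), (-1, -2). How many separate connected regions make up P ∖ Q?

1

P ∖ Q is a single connected region.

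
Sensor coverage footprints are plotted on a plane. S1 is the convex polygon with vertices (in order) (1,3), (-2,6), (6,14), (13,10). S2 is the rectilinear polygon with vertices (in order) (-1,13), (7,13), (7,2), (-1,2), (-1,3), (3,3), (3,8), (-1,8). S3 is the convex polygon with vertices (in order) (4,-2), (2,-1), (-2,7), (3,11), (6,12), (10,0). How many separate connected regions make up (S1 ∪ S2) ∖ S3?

3

(S1 ∪ S2) ∖ S3 splits into 3 disjoint pieces (area 0.3333, area 42.5029, area 1.25).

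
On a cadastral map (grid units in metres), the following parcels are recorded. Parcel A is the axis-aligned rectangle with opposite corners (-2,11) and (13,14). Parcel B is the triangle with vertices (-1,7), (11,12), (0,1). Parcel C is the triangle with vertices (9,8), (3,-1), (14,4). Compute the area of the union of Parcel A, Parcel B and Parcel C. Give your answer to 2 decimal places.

By inclusion–exclusion:
Individual areas: |Parcel A| = 45, |Parcel B| = 38.5, |Parcel C| = 34.5.
|Parcel A∩Parcel B| = 0.7.
|Parcel A∩Parcel C| = 0.
|Parcel B∩Parcel C| = 0.
|Parcel A∩Parcel B∩Parcel C| = 0.
|Parcel A ∪ Parcel B ∪ Parcel C| = 118 − 0.7 + 0 = 117.30.

117.30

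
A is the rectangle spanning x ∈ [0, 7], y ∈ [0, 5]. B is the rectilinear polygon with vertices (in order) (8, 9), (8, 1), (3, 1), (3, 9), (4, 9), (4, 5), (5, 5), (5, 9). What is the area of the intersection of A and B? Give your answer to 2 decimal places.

The intersection is the polygon with vertices (7,5), (7,1), (3,1), (3,5), (4,5), (5,5).
By the shoelace formula its area is 16.00.

16.00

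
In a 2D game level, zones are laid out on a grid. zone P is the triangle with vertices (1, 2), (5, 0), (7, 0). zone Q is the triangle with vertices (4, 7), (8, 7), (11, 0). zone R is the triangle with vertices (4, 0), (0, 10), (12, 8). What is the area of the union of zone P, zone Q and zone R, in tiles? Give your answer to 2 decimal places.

By inclusion–exclusion:
Individual areas: |zone P| = 2, |zone Q| = 14, |zone R| = 56.
|zone P∩zone Q| = 0.
|zone P∩zone R| = 0.4599.
|zone Q∩zone R| = 9.1.
|zone P∩zone Q∩zone R| = 0.
|zone P ∪ zone Q ∪ zone R| = 72 − 9.5599 + 0 = 62.44.

62.44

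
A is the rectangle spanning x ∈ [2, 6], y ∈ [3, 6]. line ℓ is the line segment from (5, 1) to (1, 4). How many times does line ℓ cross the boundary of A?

The segment meets the boundary at (2,3.25), (2.333,3).

2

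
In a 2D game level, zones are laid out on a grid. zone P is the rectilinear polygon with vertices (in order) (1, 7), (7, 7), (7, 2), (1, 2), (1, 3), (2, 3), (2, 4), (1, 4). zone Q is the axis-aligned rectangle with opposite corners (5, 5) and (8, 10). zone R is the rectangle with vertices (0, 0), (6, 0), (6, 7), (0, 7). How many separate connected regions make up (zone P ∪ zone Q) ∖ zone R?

(zone P ∪ zone Q) ∖ zone R is a single connected region.

1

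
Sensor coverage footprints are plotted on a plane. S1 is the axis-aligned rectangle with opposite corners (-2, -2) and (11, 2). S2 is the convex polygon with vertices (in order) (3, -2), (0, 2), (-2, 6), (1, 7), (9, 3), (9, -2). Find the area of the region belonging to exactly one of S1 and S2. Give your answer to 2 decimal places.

55.50

|S1| = 52, |S2| = 63.5, |S1∩S2| = 30.
|S1 △ S2| = |S1| + |S2| − 2·|S1∩S2| = 52 + 63.5 − 60 = 55.50.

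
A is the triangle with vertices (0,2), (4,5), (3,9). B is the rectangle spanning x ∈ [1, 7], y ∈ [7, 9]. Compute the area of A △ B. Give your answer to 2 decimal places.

|A| = 9.5, |B| = 12, |A∩B| = 1.3571.
|A △ B| = |A| + |B| − 2·|A∩B| = 9.5 + 12 − 2.7143 = 18.79.

18.79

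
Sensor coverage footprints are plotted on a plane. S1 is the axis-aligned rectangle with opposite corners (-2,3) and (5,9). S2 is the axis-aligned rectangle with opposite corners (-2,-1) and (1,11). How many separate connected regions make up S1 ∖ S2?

1

S1 ∖ S2 is a single connected region.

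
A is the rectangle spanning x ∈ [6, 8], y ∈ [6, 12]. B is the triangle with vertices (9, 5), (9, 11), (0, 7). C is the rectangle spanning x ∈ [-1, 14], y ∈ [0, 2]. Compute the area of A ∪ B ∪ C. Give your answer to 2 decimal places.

By inclusion–exclusion:
Individual areas: |A| = 12, |B| = 27, |C| = 30.
|A∩B| = 8.2222.
|A∩C| = 0 (no overlap).
|B∩C| = 0.
|A∩B∩C| = 0.
|A ∪ B ∪ C| = 69 − 8.2222 + 0 = 60.78.

60.78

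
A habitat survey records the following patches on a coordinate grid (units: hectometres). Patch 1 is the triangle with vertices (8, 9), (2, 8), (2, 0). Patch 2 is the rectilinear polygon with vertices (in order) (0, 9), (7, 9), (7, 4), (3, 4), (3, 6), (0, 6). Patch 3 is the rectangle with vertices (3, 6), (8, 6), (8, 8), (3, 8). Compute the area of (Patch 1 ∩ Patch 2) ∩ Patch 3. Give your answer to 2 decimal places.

7.25

The region (Patch 1 ∩ Patch 2) ∩ Patch 3 is the polygon with vertices (7,7.5), (6,6), (3,6), (3,8), (7,8).
By the shoelace formula its area is 7.25.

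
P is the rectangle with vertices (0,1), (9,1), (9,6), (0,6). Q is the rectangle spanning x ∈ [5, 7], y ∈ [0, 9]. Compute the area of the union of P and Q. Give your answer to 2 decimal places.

53.00

By inclusion–exclusion:
Individual areas: |P| = 45, |Q| = 18.
|P∩Q|: x∈[5,7], y∈[1,6] → 2·5 = 10.
|P ∪ Q| = 63 − 10 = 53.00.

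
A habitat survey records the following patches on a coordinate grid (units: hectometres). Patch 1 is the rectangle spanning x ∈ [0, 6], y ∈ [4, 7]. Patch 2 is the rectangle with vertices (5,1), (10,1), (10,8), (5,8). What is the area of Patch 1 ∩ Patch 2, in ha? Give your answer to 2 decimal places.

3.00

|Patch 1∩Patch 2|: x∈[5,6], y∈[4,7] → 1·3 = 3.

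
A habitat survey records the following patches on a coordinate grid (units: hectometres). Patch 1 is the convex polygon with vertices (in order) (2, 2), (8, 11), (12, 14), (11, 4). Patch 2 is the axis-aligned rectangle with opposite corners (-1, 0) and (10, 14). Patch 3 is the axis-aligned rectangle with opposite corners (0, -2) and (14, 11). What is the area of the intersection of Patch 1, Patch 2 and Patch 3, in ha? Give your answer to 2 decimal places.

The intersection is the polygon with vertices (10,3.778), (2,2), (8,11), (10,11).
By the shoelace formula its area is 37.89.

37.89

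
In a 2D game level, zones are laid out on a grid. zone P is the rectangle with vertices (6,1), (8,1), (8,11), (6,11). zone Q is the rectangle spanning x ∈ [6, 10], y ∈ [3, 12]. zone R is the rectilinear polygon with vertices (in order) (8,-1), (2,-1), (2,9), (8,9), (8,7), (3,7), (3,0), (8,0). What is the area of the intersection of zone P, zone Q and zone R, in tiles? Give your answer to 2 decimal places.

The intersection is the polygon with vertices (8,7), (6,7), (6,9), (8,9).
By the shoelace formula its area is 4.00.

4.00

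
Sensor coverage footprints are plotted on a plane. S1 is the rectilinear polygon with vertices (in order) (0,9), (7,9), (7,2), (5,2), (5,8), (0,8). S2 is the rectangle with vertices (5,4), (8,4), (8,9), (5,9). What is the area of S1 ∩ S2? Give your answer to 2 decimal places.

10.00

The intersection is the polygon with vertices (7,9), (7,4), (5,4), (5,8), (5,9).
By the shoelace formula its area is 10.00.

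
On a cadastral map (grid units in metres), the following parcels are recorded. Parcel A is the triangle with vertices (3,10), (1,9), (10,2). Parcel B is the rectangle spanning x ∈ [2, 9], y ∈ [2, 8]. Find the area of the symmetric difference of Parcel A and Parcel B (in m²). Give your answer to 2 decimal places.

|Parcel A| = 11.5, |Parcel B| = 42, |Parcel A∩Parcel B| = 7.2103.
|Parcel A △ Parcel B| = |Parcel A| + |Parcel B| − 2·|Parcel A∩Parcel B| = 11.5 + 42 − 14.4206 = 39.08.

39.08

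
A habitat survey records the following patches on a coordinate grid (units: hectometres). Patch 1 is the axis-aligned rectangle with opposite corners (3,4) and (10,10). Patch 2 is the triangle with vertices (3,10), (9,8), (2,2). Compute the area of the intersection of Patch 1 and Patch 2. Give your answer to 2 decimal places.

20.67

The intersection is the polygon with vertices (3,4), (3,10), (9,8), (4.333,4).
By the shoelace formula its area is 20.67.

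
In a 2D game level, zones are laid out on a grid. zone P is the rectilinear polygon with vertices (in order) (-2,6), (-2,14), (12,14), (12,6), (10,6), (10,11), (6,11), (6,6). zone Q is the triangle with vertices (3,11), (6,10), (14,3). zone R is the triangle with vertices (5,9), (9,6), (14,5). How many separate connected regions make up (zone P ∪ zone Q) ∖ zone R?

(zone P ∪ zone Q) ∖ zone R splits into 2 disjoint pieces (area 93.4677, area 0.8301).

2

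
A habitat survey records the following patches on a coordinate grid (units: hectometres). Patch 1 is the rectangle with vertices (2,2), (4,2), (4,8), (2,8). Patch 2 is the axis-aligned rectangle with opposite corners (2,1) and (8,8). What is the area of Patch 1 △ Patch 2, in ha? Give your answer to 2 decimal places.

|Patch 1∩Patch 2|: x∈[2,4], y∈[2,8] → 2·6 = 12.
|Patch 1 △ Patch 2| = |Patch 1| + |Patch 2| − 2·|Patch 1∩Patch 2| = 12 + 42 − 24 = 30.00.

30.00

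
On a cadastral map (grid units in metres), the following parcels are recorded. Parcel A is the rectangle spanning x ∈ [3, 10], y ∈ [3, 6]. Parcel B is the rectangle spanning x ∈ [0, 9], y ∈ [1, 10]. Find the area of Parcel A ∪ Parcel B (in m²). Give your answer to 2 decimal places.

By inclusion–exclusion:
Individual areas: |Parcel A| = 21, |Parcel B| = 81.
|Parcel A∩Parcel B|: x∈[3,9], y∈[3,6] → 6·3 = 18.
|Parcel A ∪ Parcel B| = 102 − 18 = 84.00.

84.00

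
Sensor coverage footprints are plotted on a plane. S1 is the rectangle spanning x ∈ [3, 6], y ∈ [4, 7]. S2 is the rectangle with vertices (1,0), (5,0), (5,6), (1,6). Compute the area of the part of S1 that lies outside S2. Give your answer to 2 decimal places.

5.00

|S1∩S2|: x∈[3,5], y∈[4,6] → 2·2 = 4.
|S1| = 9.
|S1 ∖ S2| = |S1| − |S1∩S2| = 9 − 4 = 5.00.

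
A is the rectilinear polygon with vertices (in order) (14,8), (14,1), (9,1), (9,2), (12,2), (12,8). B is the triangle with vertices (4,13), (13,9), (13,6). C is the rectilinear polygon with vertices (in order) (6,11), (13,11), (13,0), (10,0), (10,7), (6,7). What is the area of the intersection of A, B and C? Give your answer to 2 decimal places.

The intersection is the polygon with vertices (13,8), (13,6), (12,6.778), (12,8).
By the shoelace formula its area is 1.61.

1.61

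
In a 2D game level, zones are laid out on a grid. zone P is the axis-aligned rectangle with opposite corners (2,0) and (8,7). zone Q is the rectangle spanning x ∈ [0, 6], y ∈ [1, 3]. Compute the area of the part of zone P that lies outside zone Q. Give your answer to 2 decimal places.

34.00

|zone P∩zone Q|: x∈[2,6], y∈[1,3] → 4·2 = 8.
|zone P| = 42.
|zone P ∖ zone Q| = |zone P| − |zone P∩zone Q| = 42 − 8 = 34.00.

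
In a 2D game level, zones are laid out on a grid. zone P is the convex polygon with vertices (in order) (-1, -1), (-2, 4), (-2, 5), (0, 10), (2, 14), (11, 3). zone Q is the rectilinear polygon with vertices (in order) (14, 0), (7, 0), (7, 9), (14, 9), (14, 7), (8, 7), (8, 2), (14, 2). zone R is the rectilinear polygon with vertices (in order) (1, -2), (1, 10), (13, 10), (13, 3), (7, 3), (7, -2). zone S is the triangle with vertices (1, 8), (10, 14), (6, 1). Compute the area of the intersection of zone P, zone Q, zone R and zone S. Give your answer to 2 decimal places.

The intersection is the polygon with vertices (7,7.889), (7.814,6.894), (7,4.25).
By the shoelace formula its area is 1.48.

1.48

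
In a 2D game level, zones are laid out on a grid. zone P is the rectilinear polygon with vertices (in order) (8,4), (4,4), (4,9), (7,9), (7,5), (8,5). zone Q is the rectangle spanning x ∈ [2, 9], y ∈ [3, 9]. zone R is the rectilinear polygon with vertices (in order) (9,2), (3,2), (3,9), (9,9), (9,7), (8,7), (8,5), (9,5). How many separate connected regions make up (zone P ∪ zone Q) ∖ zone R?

2

(zone P ∪ zone Q) ∖ zone R splits into 2 disjoint pieces (area 2, area 6).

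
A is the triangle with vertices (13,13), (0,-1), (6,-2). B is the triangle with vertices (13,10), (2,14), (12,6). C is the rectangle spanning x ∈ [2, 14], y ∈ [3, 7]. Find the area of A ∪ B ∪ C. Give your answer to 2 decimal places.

100.43

By inclusion–exclusion:
Individual areas: |A| = 48.5, |B| = 24, |C| = 48.
|A∩B| = 4.542.
|A∩C| = 14.781.
|B∩C| = 0.75.
|A∩B∩C| = 0.
|A ∪ B ∪ C| = 120.5 − 20.073 + 0 = 100.43.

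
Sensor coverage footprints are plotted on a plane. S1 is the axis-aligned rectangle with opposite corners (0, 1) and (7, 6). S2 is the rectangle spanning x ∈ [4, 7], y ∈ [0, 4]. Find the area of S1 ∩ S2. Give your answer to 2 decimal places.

9.00

|S1∩S2|: x∈[4,7], y∈[1,4] → 3·3 = 9.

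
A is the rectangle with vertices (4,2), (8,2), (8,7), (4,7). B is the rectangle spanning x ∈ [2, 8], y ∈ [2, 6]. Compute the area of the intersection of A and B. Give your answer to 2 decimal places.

|A∩B|: x∈[4,8], y∈[2,6] → 4·4 = 16.

16.00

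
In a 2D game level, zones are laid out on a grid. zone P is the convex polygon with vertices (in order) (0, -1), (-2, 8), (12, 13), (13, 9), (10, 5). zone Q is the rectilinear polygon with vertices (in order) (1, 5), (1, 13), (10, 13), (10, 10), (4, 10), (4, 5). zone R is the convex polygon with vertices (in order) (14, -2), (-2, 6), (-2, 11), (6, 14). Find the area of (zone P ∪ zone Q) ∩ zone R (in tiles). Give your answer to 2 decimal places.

81.62

|zone P ∪ zone Q| = 130.8929.
|(zone P ∪ zone Q) ∩ zone R| = 81.62.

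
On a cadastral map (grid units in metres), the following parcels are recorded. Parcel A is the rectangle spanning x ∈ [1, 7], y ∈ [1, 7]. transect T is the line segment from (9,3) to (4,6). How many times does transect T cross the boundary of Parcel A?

1

The segment meets the boundary at (7,4.2).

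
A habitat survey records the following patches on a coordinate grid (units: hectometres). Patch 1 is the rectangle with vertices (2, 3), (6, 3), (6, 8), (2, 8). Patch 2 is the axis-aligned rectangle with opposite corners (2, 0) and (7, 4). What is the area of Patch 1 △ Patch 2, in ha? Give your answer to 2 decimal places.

|Patch 1∩Patch 2|: x∈[2,6], y∈[3,4] → 4·1 = 4.
|Patch 1 △ Patch 2| = |Patch 1| + |Patch 2| − 2·|Patch 1∩Patch 2| = 20 + 20 − 8 = 32.00.

32.00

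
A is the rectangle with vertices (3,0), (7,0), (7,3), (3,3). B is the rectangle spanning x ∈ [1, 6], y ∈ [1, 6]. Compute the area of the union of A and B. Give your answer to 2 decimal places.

By inclusion–exclusion:
Individual areas: |A| = 12, |B| = 25.
|A∩B|: x∈[3,6], y∈[1,3] → 3·2 = 6.
|A ∪ B| = 37 − 6 = 31.00.

31.00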